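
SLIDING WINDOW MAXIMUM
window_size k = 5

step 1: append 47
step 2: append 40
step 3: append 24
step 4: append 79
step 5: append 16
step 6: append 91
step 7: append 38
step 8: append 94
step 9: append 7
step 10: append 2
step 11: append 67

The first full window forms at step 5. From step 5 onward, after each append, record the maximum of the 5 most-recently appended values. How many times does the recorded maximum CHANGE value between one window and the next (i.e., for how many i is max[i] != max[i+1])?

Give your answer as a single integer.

Answer: 2

Derivation:
step 1: append 47 -> window=[47] (not full yet)
step 2: append 40 -> window=[47, 40] (not full yet)
step 3: append 24 -> window=[47, 40, 24] (not full yet)
step 4: append 79 -> window=[47, 40, 24, 79] (not full yet)
step 5: append 16 -> window=[47, 40, 24, 79, 16] -> max=79
step 6: append 91 -> window=[40, 24, 79, 16, 91] -> max=91
step 7: append 38 -> window=[24, 79, 16, 91, 38] -> max=91
step 8: append 94 -> window=[79, 16, 91, 38, 94] -> max=94
step 9: append 7 -> window=[16, 91, 38, 94, 7] -> max=94
step 10: append 2 -> window=[91, 38, 94, 7, 2] -> max=94
step 11: append 67 -> window=[38, 94, 7, 2, 67] -> max=94
Recorded maximums: 79 91 91 94 94 94 94
Changes between consecutive maximums: 2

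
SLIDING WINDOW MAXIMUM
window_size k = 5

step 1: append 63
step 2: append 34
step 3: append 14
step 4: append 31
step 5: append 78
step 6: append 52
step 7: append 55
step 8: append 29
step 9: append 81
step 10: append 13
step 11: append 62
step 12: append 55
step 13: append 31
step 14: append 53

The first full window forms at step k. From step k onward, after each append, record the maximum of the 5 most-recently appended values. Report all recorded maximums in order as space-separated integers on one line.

Answer: 78 78 78 78 81 81 81 81 81 62

Derivation:
step 1: append 63 -> window=[63] (not full yet)
step 2: append 34 -> window=[63, 34] (not full yet)
step 3: append 14 -> window=[63, 34, 14] (not full yet)
step 4: append 31 -> window=[63, 34, 14, 31] (not full yet)
step 5: append 78 -> window=[63, 34, 14, 31, 78] -> max=78
step 6: append 52 -> window=[34, 14, 31, 78, 52] -> max=78
step 7: append 55 -> window=[14, 31, 78, 52, 55] -> max=78
step 8: append 29 -> window=[31, 78, 52, 55, 29] -> max=78
step 9: append 81 -> window=[78, 52, 55, 29, 81] -> max=81
step 10: append 13 -> window=[52, 55, 29, 81, 13] -> max=81
step 11: append 62 -> window=[55, 29, 81, 13, 62] -> max=81
step 12: append 55 -> window=[29, 81, 13, 62, 55] -> max=81
step 13: append 31 -> window=[81, 13, 62, 55, 31] -> max=81
step 14: append 53 -> window=[13, 62, 55, 31, 53] -> max=62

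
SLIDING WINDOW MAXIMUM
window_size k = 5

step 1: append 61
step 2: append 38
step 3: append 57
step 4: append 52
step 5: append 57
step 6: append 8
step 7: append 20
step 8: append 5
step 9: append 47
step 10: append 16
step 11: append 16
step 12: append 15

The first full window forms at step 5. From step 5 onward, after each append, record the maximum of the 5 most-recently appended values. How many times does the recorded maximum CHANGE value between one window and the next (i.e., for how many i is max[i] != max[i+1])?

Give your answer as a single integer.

step 1: append 61 -> window=[61] (not full yet)
step 2: append 38 -> window=[61, 38] (not full yet)
step 3: append 57 -> window=[61, 38, 57] (not full yet)
step 4: append 52 -> window=[61, 38, 57, 52] (not full yet)
step 5: append 57 -> window=[61, 38, 57, 52, 57] -> max=61
step 6: append 8 -> window=[38, 57, 52, 57, 8] -> max=57
step 7: append 20 -> window=[57, 52, 57, 8, 20] -> max=57
step 8: append 5 -> window=[52, 57, 8, 20, 5] -> max=57
step 9: append 47 -> window=[57, 8, 20, 5, 47] -> max=57
step 10: append 16 -> window=[8, 20, 5, 47, 16] -> max=47
step 11: append 16 -> window=[20, 5, 47, 16, 16] -> max=47
step 12: append 15 -> window=[5, 47, 16, 16, 15] -> max=47
Recorded maximums: 61 57 57 57 57 47 47 47
Changes between consecutive maximums: 2

Answer: 2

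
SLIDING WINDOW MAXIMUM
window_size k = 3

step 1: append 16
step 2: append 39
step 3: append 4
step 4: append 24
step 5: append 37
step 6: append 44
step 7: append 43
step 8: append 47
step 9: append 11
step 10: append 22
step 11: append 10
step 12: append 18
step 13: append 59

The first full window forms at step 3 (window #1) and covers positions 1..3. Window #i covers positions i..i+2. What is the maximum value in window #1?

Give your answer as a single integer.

step 1: append 16 -> window=[16] (not full yet)
step 2: append 39 -> window=[16, 39] (not full yet)
step 3: append 4 -> window=[16, 39, 4] -> max=39
Window #1 max = 39

Answer: 39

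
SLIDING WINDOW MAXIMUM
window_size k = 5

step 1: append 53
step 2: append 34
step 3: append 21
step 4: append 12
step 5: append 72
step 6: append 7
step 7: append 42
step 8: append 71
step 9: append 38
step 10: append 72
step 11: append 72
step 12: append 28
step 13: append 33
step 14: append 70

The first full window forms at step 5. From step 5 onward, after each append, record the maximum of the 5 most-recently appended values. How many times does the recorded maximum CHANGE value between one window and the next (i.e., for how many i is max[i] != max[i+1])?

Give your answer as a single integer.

Answer: 0

Derivation:
step 1: append 53 -> window=[53] (not full yet)
step 2: append 34 -> window=[53, 34] (not full yet)
step 3: append 21 -> window=[53, 34, 21] (not full yet)
step 4: append 12 -> window=[53, 34, 21, 12] (not full yet)
step 5: append 72 -> window=[53, 34, 21, 12, 72] -> max=72
step 6: append 7 -> window=[34, 21, 12, 72, 7] -> max=72
step 7: append 42 -> window=[21, 12, 72, 7, 42] -> max=72
step 8: append 71 -> window=[12, 72, 7, 42, 71] -> max=72
step 9: append 38 -> window=[72, 7, 42, 71, 38] -> max=72
step 10: append 72 -> window=[7, 42, 71, 38, 72] -> max=72
step 11: append 72 -> window=[42, 71, 38, 72, 72] -> max=72
step 12: append 28 -> window=[71, 38, 72, 72, 28] -> max=72
step 13: append 33 -> window=[38, 72, 72, 28, 33] -> max=72
step 14: append 70 -> window=[72, 72, 28, 33, 70] -> max=72
Recorded maximums: 72 72 72 72 72 72 72 72 72 72
Changes between consecutive maximums: 0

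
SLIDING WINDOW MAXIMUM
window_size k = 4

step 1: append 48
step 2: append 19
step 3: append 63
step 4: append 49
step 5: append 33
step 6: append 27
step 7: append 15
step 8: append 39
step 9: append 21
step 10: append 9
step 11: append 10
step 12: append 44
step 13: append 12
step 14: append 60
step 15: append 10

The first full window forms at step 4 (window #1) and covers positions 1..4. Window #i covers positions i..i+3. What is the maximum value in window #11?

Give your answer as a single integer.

step 1: append 48 -> window=[48] (not full yet)
step 2: append 19 -> window=[48, 19] (not full yet)
step 3: append 63 -> window=[48, 19, 63] (not full yet)
step 4: append 49 -> window=[48, 19, 63, 49] -> max=63
step 5: append 33 -> window=[19, 63, 49, 33] -> max=63
step 6: append 27 -> window=[63, 49, 33, 27] -> max=63
step 7: append 15 -> window=[49, 33, 27, 15] -> max=49
step 8: append 39 -> window=[33, 27, 15, 39] -> max=39
step 9: append 21 -> window=[27, 15, 39, 21] -> max=39
step 10: append 9 -> window=[15, 39, 21, 9] -> max=39
step 11: append 10 -> window=[39, 21, 9, 10] -> max=39
step 12: append 44 -> window=[21, 9, 10, 44] -> max=44
step 13: append 12 -> window=[9, 10, 44, 12] -> max=44
step 14: append 60 -> window=[10, 44, 12, 60] -> max=60
Window #11 max = 60

Answer: 60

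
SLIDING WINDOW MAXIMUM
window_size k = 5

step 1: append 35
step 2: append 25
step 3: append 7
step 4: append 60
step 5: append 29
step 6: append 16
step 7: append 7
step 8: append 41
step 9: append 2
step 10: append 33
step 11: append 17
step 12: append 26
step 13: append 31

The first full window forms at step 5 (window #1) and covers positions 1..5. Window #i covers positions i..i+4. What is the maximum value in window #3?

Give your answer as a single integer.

step 1: append 35 -> window=[35] (not full yet)
step 2: append 25 -> window=[35, 25] (not full yet)
step 3: append 7 -> window=[35, 25, 7] (not full yet)
step 4: append 60 -> window=[35, 25, 7, 60] (not full yet)
step 5: append 29 -> window=[35, 25, 7, 60, 29] -> max=60
step 6: append 16 -> window=[25, 7, 60, 29, 16] -> max=60
step 7: append 7 -> window=[7, 60, 29, 16, 7] -> max=60
Window #3 max = 60

Answer: 60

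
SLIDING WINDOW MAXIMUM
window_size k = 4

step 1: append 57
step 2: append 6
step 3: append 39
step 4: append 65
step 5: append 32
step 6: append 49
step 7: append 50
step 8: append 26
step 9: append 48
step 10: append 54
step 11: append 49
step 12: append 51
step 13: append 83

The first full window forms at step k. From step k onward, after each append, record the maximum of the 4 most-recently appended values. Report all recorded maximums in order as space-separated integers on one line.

Answer: 65 65 65 65 50 50 54 54 54 83

Derivation:
step 1: append 57 -> window=[57] (not full yet)
step 2: append 6 -> window=[57, 6] (not full yet)
step 3: append 39 -> window=[57, 6, 39] (not full yet)
step 4: append 65 -> window=[57, 6, 39, 65] -> max=65
step 5: append 32 -> window=[6, 39, 65, 32] -> max=65
step 6: append 49 -> window=[39, 65, 32, 49] -> max=65
step 7: append 50 -> window=[65, 32, 49, 50] -> max=65
step 8: append 26 -> window=[32, 49, 50, 26] -> max=50
step 9: append 48 -> window=[49, 50, 26, 48] -> max=50
step 10: append 54 -> window=[50, 26, 48, 54] -> max=54
step 11: append 49 -> window=[26, 48, 54, 49] -> max=54
step 12: append 51 -> window=[48, 54, 49, 51] -> max=54
step 13: append 83 -> window=[54, 49, 51, 83] -> max=83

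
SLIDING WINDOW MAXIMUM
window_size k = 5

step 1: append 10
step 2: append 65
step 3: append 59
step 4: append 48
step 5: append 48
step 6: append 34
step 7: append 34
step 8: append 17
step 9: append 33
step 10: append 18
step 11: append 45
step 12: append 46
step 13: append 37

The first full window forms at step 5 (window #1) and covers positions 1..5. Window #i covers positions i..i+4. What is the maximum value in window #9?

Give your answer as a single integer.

Answer: 46

Derivation:
step 1: append 10 -> window=[10] (not full yet)
step 2: append 65 -> window=[10, 65] (not full yet)
step 3: append 59 -> window=[10, 65, 59] (not full yet)
step 4: append 48 -> window=[10, 65, 59, 48] (not full yet)
step 5: append 48 -> window=[10, 65, 59, 48, 48] -> max=65
step 6: append 34 -> window=[65, 59, 48, 48, 34] -> max=65
step 7: append 34 -> window=[59, 48, 48, 34, 34] -> max=59
step 8: append 17 -> window=[48, 48, 34, 34, 17] -> max=48
step 9: append 33 -> window=[48, 34, 34, 17, 33] -> max=48
step 10: append 18 -> window=[34, 34, 17, 33, 18] -> max=34
step 11: append 45 -> window=[34, 17, 33, 18, 45] -> max=45
step 12: append 46 -> window=[17, 33, 18, 45, 46] -> max=46
step 13: append 37 -> window=[33, 18, 45, 46, 37] -> max=46
Window #9 max = 46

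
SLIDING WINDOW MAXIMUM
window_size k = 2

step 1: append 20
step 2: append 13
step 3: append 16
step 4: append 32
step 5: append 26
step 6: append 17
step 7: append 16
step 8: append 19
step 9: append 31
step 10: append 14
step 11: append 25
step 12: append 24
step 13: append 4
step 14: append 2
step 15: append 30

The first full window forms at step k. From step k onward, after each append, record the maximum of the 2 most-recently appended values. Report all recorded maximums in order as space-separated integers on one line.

step 1: append 20 -> window=[20] (not full yet)
step 2: append 13 -> window=[20, 13] -> max=20
step 3: append 16 -> window=[13, 16] -> max=16
step 4: append 32 -> window=[16, 32] -> max=32
step 5: append 26 -> window=[32, 26] -> max=32
step 6: append 17 -> window=[26, 17] -> max=26
step 7: append 16 -> window=[17, 16] -> max=17
step 8: append 19 -> window=[16, 19] -> max=19
step 9: append 31 -> window=[19, 31] -> max=31
step 10: append 14 -> window=[31, 14] -> max=31
step 11: append 25 -> window=[14, 25] -> max=25
step 12: append 24 -> window=[25, 24] -> max=25
step 13: append 4 -> window=[24, 4] -> max=24
step 14: append 2 -> window=[4, 2] -> max=4
step 15: append 30 -> window=[2, 30] -> max=30

Answer: 20 16 32 32 26 17 19 31 31 25 25 24 4 30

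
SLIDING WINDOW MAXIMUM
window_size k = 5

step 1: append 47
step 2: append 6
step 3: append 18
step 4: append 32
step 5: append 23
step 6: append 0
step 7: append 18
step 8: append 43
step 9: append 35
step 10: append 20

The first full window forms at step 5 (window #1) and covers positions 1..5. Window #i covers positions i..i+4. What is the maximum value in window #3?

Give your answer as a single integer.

Answer: 32

Derivation:
step 1: append 47 -> window=[47] (not full yet)
step 2: append 6 -> window=[47, 6] (not full yet)
step 3: append 18 -> window=[47, 6, 18] (not full yet)
step 4: append 32 -> window=[47, 6, 18, 32] (not full yet)
step 5: append 23 -> window=[47, 6, 18, 32, 23] -> max=47
step 6: append 0 -> window=[6, 18, 32, 23, 0] -> max=32
step 7: append 18 -> window=[18, 32, 23, 0, 18] -> max=32
Window #3 max = 32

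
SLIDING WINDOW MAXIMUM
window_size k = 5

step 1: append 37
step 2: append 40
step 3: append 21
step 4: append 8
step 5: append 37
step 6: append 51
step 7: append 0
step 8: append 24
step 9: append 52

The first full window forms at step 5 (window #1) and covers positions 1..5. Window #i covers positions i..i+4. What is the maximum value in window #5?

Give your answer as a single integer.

Answer: 52

Derivation:
step 1: append 37 -> window=[37] (not full yet)
step 2: append 40 -> window=[37, 40] (not full yet)
step 3: append 21 -> window=[37, 40, 21] (not full yet)
step 4: append 8 -> window=[37, 40, 21, 8] (not full yet)
step 5: append 37 -> window=[37, 40, 21, 8, 37] -> max=40
step 6: append 51 -> window=[40, 21, 8, 37, 51] -> max=51
step 7: append 0 -> window=[21, 8, 37, 51, 0] -> max=51
step 8: append 24 -> window=[8, 37, 51, 0, 24] -> max=51
step 9: append 52 -> window=[37, 51, 0, 24, 52] -> max=52
Window #5 max = 52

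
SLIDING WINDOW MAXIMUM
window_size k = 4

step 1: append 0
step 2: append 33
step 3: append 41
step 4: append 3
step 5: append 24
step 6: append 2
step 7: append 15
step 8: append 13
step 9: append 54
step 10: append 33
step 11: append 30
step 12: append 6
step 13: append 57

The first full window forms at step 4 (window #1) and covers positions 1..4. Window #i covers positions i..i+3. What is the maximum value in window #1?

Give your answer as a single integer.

step 1: append 0 -> window=[0] (not full yet)
step 2: append 33 -> window=[0, 33] (not full yet)
step 3: append 41 -> window=[0, 33, 41] (not full yet)
step 4: append 3 -> window=[0, 33, 41, 3] -> max=41
Window #1 max = 41

Answer: 41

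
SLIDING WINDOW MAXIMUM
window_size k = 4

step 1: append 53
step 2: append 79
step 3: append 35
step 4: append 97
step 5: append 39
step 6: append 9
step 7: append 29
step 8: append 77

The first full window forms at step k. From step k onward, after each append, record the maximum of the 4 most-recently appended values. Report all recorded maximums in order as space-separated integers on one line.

step 1: append 53 -> window=[53] (not full yet)
step 2: append 79 -> window=[53, 79] (not full yet)
step 3: append 35 -> window=[53, 79, 35] (not full yet)
step 4: append 97 -> window=[53, 79, 35, 97] -> max=97
step 5: append 39 -> window=[79, 35, 97, 39] -> max=97
step 6: append 9 -> window=[35, 97, 39, 9] -> max=97
step 7: append 29 -> window=[97, 39, 9, 29] -> max=97
step 8: append 77 -> window=[39, 9, 29, 77] -> max=77

Answer: 97 97 97 97 77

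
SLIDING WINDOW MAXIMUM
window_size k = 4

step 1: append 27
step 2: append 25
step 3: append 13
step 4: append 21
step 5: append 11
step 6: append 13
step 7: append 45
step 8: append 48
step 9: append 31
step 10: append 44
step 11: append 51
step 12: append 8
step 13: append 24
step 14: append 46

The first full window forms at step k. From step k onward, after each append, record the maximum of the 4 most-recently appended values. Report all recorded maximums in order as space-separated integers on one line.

step 1: append 27 -> window=[27] (not full yet)
step 2: append 25 -> window=[27, 25] (not full yet)
step 3: append 13 -> window=[27, 25, 13] (not full yet)
step 4: append 21 -> window=[27, 25, 13, 21] -> max=27
step 5: append 11 -> window=[25, 13, 21, 11] -> max=25
step 6: append 13 -> window=[13, 21, 11, 13] -> max=21
step 7: append 45 -> window=[21, 11, 13, 45] -> max=45
step 8: append 48 -> window=[11, 13, 45, 48] -> max=48
step 9: append 31 -> window=[13, 45, 48, 31] -> max=48
step 10: append 44 -> window=[45, 48, 31, 44] -> max=48
step 11: append 51 -> window=[48, 31, 44, 51] -> max=51
step 12: append 8 -> window=[31, 44, 51, 8] -> max=51
step 13: append 24 -> window=[44, 51, 8, 24] -> max=51
step 14: append 46 -> window=[51, 8, 24, 46] -> max=51

Answer: 27 25 21 45 48 48 48 51 51 51 51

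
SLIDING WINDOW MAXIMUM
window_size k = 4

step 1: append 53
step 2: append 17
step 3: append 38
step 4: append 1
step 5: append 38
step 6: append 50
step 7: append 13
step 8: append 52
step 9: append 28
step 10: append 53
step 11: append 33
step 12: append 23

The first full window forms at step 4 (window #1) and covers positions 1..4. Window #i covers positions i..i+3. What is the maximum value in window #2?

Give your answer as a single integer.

Answer: 38

Derivation:
step 1: append 53 -> window=[53] (not full yet)
step 2: append 17 -> window=[53, 17] (not full yet)
step 3: append 38 -> window=[53, 17, 38] (not full yet)
step 4: append 1 -> window=[53, 17, 38, 1] -> max=53
step 5: append 38 -> window=[17, 38, 1, 38] -> max=38
Window #2 max = 38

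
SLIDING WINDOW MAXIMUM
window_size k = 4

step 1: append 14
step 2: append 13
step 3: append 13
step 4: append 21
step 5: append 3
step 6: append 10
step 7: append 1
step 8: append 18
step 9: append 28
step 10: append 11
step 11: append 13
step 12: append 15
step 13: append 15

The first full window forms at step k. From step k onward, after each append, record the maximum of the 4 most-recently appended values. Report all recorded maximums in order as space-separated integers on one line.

step 1: append 14 -> window=[14] (not full yet)
step 2: append 13 -> window=[14, 13] (not full yet)
step 3: append 13 -> window=[14, 13, 13] (not full yet)
step 4: append 21 -> window=[14, 13, 13, 21] -> max=21
step 5: append 3 -> window=[13, 13, 21, 3] -> max=21
step 6: append 10 -> window=[13, 21, 3, 10] -> max=21
step 7: append 1 -> window=[21, 3, 10, 1] -> max=21
step 8: append 18 -> window=[3, 10, 1, 18] -> max=18
step 9: append 28 -> window=[10, 1, 18, 28] -> max=28
step 10: append 11 -> window=[1, 18, 28, 11] -> max=28
step 11: append 13 -> window=[18, 28, 11, 13] -> max=28
step 12: append 15 -> window=[28, 11, 13, 15] -> max=28
step 13: append 15 -> window=[11, 13, 15, 15] -> max=15

Answer: 21 21 21 21 18 28 28 28 28 15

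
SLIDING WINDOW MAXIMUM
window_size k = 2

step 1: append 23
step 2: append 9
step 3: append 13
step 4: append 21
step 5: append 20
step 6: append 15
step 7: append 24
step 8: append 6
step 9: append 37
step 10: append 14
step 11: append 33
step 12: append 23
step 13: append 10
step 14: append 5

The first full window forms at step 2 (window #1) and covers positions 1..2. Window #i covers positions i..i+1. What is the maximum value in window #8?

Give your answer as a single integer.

Answer: 37

Derivation:
step 1: append 23 -> window=[23] (not full yet)
step 2: append 9 -> window=[23, 9] -> max=23
step 3: append 13 -> window=[9, 13] -> max=13
step 4: append 21 -> window=[13, 21] -> max=21
step 5: append 20 -> window=[21, 20] -> max=21
step 6: append 15 -> window=[20, 15] -> max=20
step 7: append 24 -> window=[15, 24] -> max=24
step 8: append 6 -> window=[24, 6] -> max=24
step 9: append 37 -> window=[6, 37] -> max=37
Window #8 max = 37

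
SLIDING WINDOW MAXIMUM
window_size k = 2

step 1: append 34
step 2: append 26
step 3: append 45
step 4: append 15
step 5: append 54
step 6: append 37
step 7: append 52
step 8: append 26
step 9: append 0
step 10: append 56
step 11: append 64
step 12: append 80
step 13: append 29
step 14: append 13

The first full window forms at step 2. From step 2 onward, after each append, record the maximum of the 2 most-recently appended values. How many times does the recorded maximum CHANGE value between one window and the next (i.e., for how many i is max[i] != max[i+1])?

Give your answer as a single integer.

step 1: append 34 -> window=[34] (not full yet)
step 2: append 26 -> window=[34, 26] -> max=34
step 3: append 45 -> window=[26, 45] -> max=45
step 4: append 15 -> window=[45, 15] -> max=45
step 5: append 54 -> window=[15, 54] -> max=54
step 6: append 37 -> window=[54, 37] -> max=54
step 7: append 52 -> window=[37, 52] -> max=52
step 8: append 26 -> window=[52, 26] -> max=52
step 9: append 0 -> window=[26, 0] -> max=26
step 10: append 56 -> window=[0, 56] -> max=56
step 11: append 64 -> window=[56, 64] -> max=64
step 12: append 80 -> window=[64, 80] -> max=80
step 13: append 29 -> window=[80, 29] -> max=80
step 14: append 13 -> window=[29, 13] -> max=29
Recorded maximums: 34 45 45 54 54 52 52 26 56 64 80 80 29
Changes between consecutive maximums: 8

Answer: 8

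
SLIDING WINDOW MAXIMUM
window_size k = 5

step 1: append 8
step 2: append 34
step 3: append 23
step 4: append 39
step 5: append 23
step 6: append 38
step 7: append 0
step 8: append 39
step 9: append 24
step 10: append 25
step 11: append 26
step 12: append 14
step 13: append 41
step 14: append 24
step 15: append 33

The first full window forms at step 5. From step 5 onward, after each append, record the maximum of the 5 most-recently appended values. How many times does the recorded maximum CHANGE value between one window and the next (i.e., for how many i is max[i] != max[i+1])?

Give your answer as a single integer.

step 1: append 8 -> window=[8] (not full yet)
step 2: append 34 -> window=[8, 34] (not full yet)
step 3: append 23 -> window=[8, 34, 23] (not full yet)
step 4: append 39 -> window=[8, 34, 23, 39] (not full yet)
step 5: append 23 -> window=[8, 34, 23, 39, 23] -> max=39
step 6: append 38 -> window=[34, 23, 39, 23, 38] -> max=39
step 7: append 0 -> window=[23, 39, 23, 38, 0] -> max=39
step 8: append 39 -> window=[39, 23, 38, 0, 39] -> max=39
step 9: append 24 -> window=[23, 38, 0, 39, 24] -> max=39
step 10: append 25 -> window=[38, 0, 39, 24, 25] -> max=39
step 11: append 26 -> window=[0, 39, 24, 25, 26] -> max=39
step 12: append 14 -> window=[39, 24, 25, 26, 14] -> max=39
step 13: append 41 -> window=[24, 25, 26, 14, 41] -> max=41
step 14: append 24 -> window=[25, 26, 14, 41, 24] -> max=41
step 15: append 33 -> window=[26, 14, 41, 24, 33] -> max=41
Recorded maximums: 39 39 39 39 39 39 39 39 41 41 41
Changes between consecutive maximums: 1

Answer: 1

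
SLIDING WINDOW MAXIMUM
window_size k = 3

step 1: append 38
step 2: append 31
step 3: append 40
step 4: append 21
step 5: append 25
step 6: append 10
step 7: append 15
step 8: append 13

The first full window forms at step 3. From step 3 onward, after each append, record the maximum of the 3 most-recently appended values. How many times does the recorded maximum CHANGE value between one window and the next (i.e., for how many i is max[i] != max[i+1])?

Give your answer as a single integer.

Answer: 2

Derivation:
step 1: append 38 -> window=[38] (not full yet)
step 2: append 31 -> window=[38, 31] (not full yet)
step 3: append 40 -> window=[38, 31, 40] -> max=40
step 4: append 21 -> window=[31, 40, 21] -> max=40
step 5: append 25 -> window=[40, 21, 25] -> max=40
step 6: append 10 -> window=[21, 25, 10] -> max=25
step 7: append 15 -> window=[25, 10, 15] -> max=25
step 8: append 13 -> window=[10, 15, 13] -> max=15
Recorded maximums: 40 40 40 25 25 15
Changes between consecutive maximums: 2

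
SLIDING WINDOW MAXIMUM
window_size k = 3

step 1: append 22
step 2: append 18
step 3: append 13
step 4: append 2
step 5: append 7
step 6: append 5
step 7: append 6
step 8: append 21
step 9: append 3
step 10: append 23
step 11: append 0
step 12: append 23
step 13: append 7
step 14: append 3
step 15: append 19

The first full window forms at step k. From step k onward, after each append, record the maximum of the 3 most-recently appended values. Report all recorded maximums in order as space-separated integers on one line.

step 1: append 22 -> window=[22] (not full yet)
step 2: append 18 -> window=[22, 18] (not full yet)
step 3: append 13 -> window=[22, 18, 13] -> max=22
step 4: append 2 -> window=[18, 13, 2] -> max=18
step 5: append 7 -> window=[13, 2, 7] -> max=13
step 6: append 5 -> window=[2, 7, 5] -> max=7
step 7: append 6 -> window=[7, 5, 6] -> max=7
step 8: append 21 -> window=[5, 6, 21] -> max=21
step 9: append 3 -> window=[6, 21, 3] -> max=21
step 10: append 23 -> window=[21, 3, 23] -> max=23
step 11: append 0 -> window=[3, 23, 0] -> max=23
step 12: append 23 -> window=[23, 0, 23] -> max=23
step 13: append 7 -> window=[0, 23, 7] -> max=23
step 14: append 3 -> window=[23, 7, 3] -> max=23
step 15: append 19 -> window=[7, 3, 19] -> max=19

Answer: 22 18 13 7 7 21 21 23 23 23 23 23 19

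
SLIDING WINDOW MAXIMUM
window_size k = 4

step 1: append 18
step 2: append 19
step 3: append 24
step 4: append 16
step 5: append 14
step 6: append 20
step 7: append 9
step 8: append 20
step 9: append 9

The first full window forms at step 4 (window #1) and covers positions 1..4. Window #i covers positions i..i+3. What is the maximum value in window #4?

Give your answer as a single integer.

Answer: 20

Derivation:
step 1: append 18 -> window=[18] (not full yet)
step 2: append 19 -> window=[18, 19] (not full yet)
step 3: append 24 -> window=[18, 19, 24] (not full yet)
step 4: append 16 -> window=[18, 19, 24, 16] -> max=24
step 5: append 14 -> window=[19, 24, 16, 14] -> max=24
step 6: append 20 -> window=[24, 16, 14, 20] -> max=24
step 7: append 9 -> window=[16, 14, 20, 9] -> max=20
Window #4 max = 20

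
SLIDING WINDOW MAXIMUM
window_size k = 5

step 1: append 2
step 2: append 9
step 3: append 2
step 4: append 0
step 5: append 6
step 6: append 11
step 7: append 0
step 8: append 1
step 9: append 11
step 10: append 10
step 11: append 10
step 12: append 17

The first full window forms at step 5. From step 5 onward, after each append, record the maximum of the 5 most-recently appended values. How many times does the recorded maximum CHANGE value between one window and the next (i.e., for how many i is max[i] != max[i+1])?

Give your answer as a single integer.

step 1: append 2 -> window=[2] (not full yet)
step 2: append 9 -> window=[2, 9] (not full yet)
step 3: append 2 -> window=[2, 9, 2] (not full yet)
step 4: append 0 -> window=[2, 9, 2, 0] (not full yet)
step 5: append 6 -> window=[2, 9, 2, 0, 6] -> max=9
step 6: append 11 -> window=[9, 2, 0, 6, 11] -> max=11
step 7: append 0 -> window=[2, 0, 6, 11, 0] -> max=11
step 8: append 1 -> window=[0, 6, 11, 0, 1] -> max=11
step 9: append 11 -> window=[6, 11, 0, 1, 11] -> max=11
step 10: append 10 -> window=[11, 0, 1, 11, 10] -> max=11
step 11: append 10 -> window=[0, 1, 11, 10, 10] -> max=11
step 12: append 17 -> window=[1, 11, 10, 10, 17] -> max=17
Recorded maximums: 9 11 11 11 11 11 11 17
Changes between consecutive maximums: 2

Answer: 2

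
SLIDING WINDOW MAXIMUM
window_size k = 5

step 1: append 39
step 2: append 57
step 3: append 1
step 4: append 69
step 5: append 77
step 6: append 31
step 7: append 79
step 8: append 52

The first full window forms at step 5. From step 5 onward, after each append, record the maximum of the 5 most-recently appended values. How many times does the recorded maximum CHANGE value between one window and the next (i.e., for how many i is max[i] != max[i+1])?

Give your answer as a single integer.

step 1: append 39 -> window=[39] (not full yet)
step 2: append 57 -> window=[39, 57] (not full yet)
step 3: append 1 -> window=[39, 57, 1] (not full yet)
step 4: append 69 -> window=[39, 57, 1, 69] (not full yet)
step 5: append 77 -> window=[39, 57, 1, 69, 77] -> max=77
step 6: append 31 -> window=[57, 1, 69, 77, 31] -> max=77
step 7: append 79 -> window=[1, 69, 77, 31, 79] -> max=79
step 8: append 52 -> window=[69, 77, 31, 79, 52] -> max=79
Recorded maximums: 77 77 79 79
Changes between consecutive maximums: 1

Answer: 1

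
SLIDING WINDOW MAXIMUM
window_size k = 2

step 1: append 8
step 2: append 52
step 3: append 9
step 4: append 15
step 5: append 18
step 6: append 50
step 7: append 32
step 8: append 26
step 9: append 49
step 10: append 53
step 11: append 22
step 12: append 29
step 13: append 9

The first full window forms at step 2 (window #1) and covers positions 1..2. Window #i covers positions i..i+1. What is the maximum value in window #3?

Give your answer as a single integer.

step 1: append 8 -> window=[8] (not full yet)
step 2: append 52 -> window=[8, 52] -> max=52
step 3: append 9 -> window=[52, 9] -> max=52
step 4: append 15 -> window=[9, 15] -> max=15
Window #3 max = 15

Answer: 15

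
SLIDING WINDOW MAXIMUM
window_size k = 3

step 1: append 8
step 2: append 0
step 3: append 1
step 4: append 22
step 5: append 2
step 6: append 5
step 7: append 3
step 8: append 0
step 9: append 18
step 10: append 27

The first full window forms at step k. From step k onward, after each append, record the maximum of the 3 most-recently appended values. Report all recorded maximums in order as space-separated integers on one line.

Answer: 8 22 22 22 5 5 18 27

Derivation:
step 1: append 8 -> window=[8] (not full yet)
step 2: append 0 -> window=[8, 0] (not full yet)
step 3: append 1 -> window=[8, 0, 1] -> max=8
step 4: append 22 -> window=[0, 1, 22] -> max=22
step 5: append 2 -> window=[1, 22, 2] -> max=22
step 6: append 5 -> window=[22, 2, 5] -> max=22
step 7: append 3 -> window=[2, 5, 3] -> max=5
step 8: append 0 -> window=[5, 3, 0] -> max=5
step 9: append 18 -> window=[3, 0, 18] -> max=18
step 10: append 27 -> window=[0, 18, 27] -> max=27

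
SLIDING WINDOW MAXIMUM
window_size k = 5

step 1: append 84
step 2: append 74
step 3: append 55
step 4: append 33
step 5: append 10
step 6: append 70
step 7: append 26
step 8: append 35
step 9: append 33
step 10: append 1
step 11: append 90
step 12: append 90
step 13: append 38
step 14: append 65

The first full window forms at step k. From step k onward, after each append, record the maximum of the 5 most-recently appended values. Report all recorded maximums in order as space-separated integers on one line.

step 1: append 84 -> window=[84] (not full yet)
step 2: append 74 -> window=[84, 74] (not full yet)
step 3: append 55 -> window=[84, 74, 55] (not full yet)
step 4: append 33 -> window=[84, 74, 55, 33] (not full yet)
step 5: append 10 -> window=[84, 74, 55, 33, 10] -> max=84
step 6: append 70 -> window=[74, 55, 33, 10, 70] -> max=74
step 7: append 26 -> window=[55, 33, 10, 70, 26] -> max=70
step 8: append 35 -> window=[33, 10, 70, 26, 35] -> max=70
step 9: append 33 -> window=[10, 70, 26, 35, 33] -> max=70
step 10: append 1 -> window=[70, 26, 35, 33, 1] -> max=70
step 11: append 90 -> window=[26, 35, 33, 1, 90] -> max=90
step 12: append 90 -> window=[35, 33, 1, 90, 90] -> max=90
step 13: append 38 -> window=[33, 1, 90, 90, 38] -> max=90
step 14: append 65 -> window=[1, 90, 90, 38, 65] -> max=90

Answer: 84 74 70 70 70 70 90 90 90 90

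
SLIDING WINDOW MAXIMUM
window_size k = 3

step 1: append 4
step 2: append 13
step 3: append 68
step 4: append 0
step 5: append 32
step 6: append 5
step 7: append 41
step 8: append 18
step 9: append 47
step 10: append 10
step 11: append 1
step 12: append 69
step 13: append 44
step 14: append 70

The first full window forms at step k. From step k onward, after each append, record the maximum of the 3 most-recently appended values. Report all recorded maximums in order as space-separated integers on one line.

step 1: append 4 -> window=[4] (not full yet)
step 2: append 13 -> window=[4, 13] (not full yet)
step 3: append 68 -> window=[4, 13, 68] -> max=68
step 4: append 0 -> window=[13, 68, 0] -> max=68
step 5: append 32 -> window=[68, 0, 32] -> max=68
step 6: append 5 -> window=[0, 32, 5] -> max=32
step 7: append 41 -> window=[32, 5, 41] -> max=41
step 8: append 18 -> window=[5, 41, 18] -> max=41
step 9: append 47 -> window=[41, 18, 47] -> max=47
step 10: append 10 -> window=[18, 47, 10] -> max=47
step 11: append 1 -> window=[47, 10, 1] -> max=47
step 12: append 69 -> window=[10, 1, 69] -> max=69
step 13: append 44 -> window=[1, 69, 44] -> max=69
step 14: append 70 -> window=[69, 44, 70] -> max=70

Answer: 68 68 68 32 41 41 47 47 47 69 69 70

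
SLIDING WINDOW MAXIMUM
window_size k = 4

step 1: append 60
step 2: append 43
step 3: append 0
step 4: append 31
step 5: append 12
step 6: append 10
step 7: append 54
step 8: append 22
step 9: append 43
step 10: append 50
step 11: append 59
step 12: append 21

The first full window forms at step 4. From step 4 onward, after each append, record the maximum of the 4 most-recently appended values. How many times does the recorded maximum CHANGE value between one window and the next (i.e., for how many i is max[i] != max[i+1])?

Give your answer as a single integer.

Answer: 4

Derivation:
step 1: append 60 -> window=[60] (not full yet)
step 2: append 43 -> window=[60, 43] (not full yet)
step 3: append 0 -> window=[60, 43, 0] (not full yet)
step 4: append 31 -> window=[60, 43, 0, 31] -> max=60
step 5: append 12 -> window=[43, 0, 31, 12] -> max=43
step 6: append 10 -> window=[0, 31, 12, 10] -> max=31
step 7: append 54 -> window=[31, 12, 10, 54] -> max=54
step 8: append 22 -> window=[12, 10, 54, 22] -> max=54
step 9: append 43 -> window=[10, 54, 22, 43] -> max=54
step 10: append 50 -> window=[54, 22, 43, 50] -> max=54
step 11: append 59 -> window=[22, 43, 50, 59] -> max=59
step 12: append 21 -> window=[43, 50, 59, 21] -> max=59
Recorded maximums: 60 43 31 54 54 54 54 59 59
Changes between consecutive maximums: 4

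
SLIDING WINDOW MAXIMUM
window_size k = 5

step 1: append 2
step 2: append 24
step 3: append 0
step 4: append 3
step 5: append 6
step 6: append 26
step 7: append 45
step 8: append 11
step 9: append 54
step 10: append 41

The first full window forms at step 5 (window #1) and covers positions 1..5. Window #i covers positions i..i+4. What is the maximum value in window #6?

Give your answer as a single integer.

Answer: 54

Derivation:
step 1: append 2 -> window=[2] (not full yet)
step 2: append 24 -> window=[2, 24] (not full yet)
step 3: append 0 -> window=[2, 24, 0] (not full yet)
step 4: append 3 -> window=[2, 24, 0, 3] (not full yet)
step 5: append 6 -> window=[2, 24, 0, 3, 6] -> max=24
step 6: append 26 -> window=[24, 0, 3, 6, 26] -> max=26
step 7: append 45 -> window=[0, 3, 6, 26, 45] -> max=45
step 8: append 11 -> window=[3, 6, 26, 45, 11] -> max=45
step 9: append 54 -> window=[6, 26, 45, 11, 54] -> max=54
step 10: append 41 -> window=[26, 45, 11, 54, 41] -> max=54
Window #6 max = 54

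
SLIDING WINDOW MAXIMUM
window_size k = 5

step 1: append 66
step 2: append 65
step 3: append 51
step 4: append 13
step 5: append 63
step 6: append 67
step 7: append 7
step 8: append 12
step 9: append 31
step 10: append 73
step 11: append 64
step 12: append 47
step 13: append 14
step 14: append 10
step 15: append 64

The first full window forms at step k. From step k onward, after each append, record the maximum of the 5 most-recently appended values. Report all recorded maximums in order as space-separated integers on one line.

Answer: 66 67 67 67 67 73 73 73 73 73 64

Derivation:
step 1: append 66 -> window=[66] (not full yet)
step 2: append 65 -> window=[66, 65] (not full yet)
step 3: append 51 -> window=[66, 65, 51] (not full yet)
step 4: append 13 -> window=[66, 65, 51, 13] (not full yet)
step 5: append 63 -> window=[66, 65, 51, 13, 63] -> max=66
step 6: append 67 -> window=[65, 51, 13, 63, 67] -> max=67
step 7: append 7 -> window=[51, 13, 63, 67, 7] -> max=67
step 8: append 12 -> window=[13, 63, 67, 7, 12] -> max=67
step 9: append 31 -> window=[63, 67, 7, 12, 31] -> max=67
step 10: append 73 -> window=[67, 7, 12, 31, 73] -> max=73
step 11: append 64 -> window=[7, 12, 31, 73, 64] -> max=73
step 12: append 47 -> window=[12, 31, 73, 64, 47] -> max=73
step 13: append 14 -> window=[31, 73, 64, 47, 14] -> max=73
step 14: append 10 -> window=[73, 64, 47, 14, 10] -> max=73
step 15: append 64 -> window=[64, 47, 14, 10, 64] -> max=64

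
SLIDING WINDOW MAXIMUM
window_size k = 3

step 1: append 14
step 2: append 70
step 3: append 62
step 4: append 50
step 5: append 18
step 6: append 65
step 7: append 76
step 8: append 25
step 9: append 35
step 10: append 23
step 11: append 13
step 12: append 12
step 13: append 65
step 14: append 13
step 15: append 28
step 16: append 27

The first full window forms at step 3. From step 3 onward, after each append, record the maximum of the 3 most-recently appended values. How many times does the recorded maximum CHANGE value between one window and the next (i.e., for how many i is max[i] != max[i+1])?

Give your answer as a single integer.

step 1: append 14 -> window=[14] (not full yet)
step 2: append 70 -> window=[14, 70] (not full yet)
step 3: append 62 -> window=[14, 70, 62] -> max=70
step 4: append 50 -> window=[70, 62, 50] -> max=70
step 5: append 18 -> window=[62, 50, 18] -> max=62
step 6: append 65 -> window=[50, 18, 65] -> max=65
step 7: append 76 -> window=[18, 65, 76] -> max=76
step 8: append 25 -> window=[65, 76, 25] -> max=76
step 9: append 35 -> window=[76, 25, 35] -> max=76
step 10: append 23 -> window=[25, 35, 23] -> max=35
step 11: append 13 -> window=[35, 23, 13] -> max=35
step 12: append 12 -> window=[23, 13, 12] -> max=23
step 13: append 65 -> window=[13, 12, 65] -> max=65
step 14: append 13 -> window=[12, 65, 13] -> max=65
step 15: append 28 -> window=[65, 13, 28] -> max=65
step 16: append 27 -> window=[13, 28, 27] -> max=28
Recorded maximums: 70 70 62 65 76 76 76 35 35 23 65 65 65 28
Changes between consecutive maximums: 7

Answer: 7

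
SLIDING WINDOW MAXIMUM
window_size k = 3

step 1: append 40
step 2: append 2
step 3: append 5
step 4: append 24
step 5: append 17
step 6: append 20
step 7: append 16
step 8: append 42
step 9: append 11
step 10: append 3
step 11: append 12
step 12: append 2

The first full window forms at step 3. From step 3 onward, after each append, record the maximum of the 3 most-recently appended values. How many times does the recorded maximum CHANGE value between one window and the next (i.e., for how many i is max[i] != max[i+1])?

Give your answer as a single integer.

Answer: 4

Derivation:
step 1: append 40 -> window=[40] (not full yet)
step 2: append 2 -> window=[40, 2] (not full yet)
step 3: append 5 -> window=[40, 2, 5] -> max=40
step 4: append 24 -> window=[2, 5, 24] -> max=24
step 5: append 17 -> window=[5, 24, 17] -> max=24
step 6: append 20 -> window=[24, 17, 20] -> max=24
step 7: append 16 -> window=[17, 20, 16] -> max=20
step 8: append 42 -> window=[20, 16, 42] -> max=42
step 9: append 11 -> window=[16, 42, 11] -> max=42
step 10: append 3 -> window=[42, 11, 3] -> max=42
step 11: append 12 -> window=[11, 3, 12] -> max=12
step 12: append 2 -> window=[3, 12, 2] -> max=12
Recorded maximums: 40 24 24 24 20 42 42 42 12 12
Changes between consecutive maximums: 4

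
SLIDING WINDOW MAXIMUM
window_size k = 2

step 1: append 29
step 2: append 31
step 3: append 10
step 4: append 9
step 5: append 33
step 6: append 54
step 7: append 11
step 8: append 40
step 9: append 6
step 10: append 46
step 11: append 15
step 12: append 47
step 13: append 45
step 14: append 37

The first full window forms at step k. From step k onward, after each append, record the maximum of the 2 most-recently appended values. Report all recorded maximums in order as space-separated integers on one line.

step 1: append 29 -> window=[29] (not full yet)
step 2: append 31 -> window=[29, 31] -> max=31
step 3: append 10 -> window=[31, 10] -> max=31
step 4: append 9 -> window=[10, 9] -> max=10
step 5: append 33 -> window=[9, 33] -> max=33
step 6: append 54 -> window=[33, 54] -> max=54
step 7: append 11 -> window=[54, 11] -> max=54
step 8: append 40 -> window=[11, 40] -> max=40
step 9: append 6 -> window=[40, 6] -> max=40
step 10: append 46 -> window=[6, 46] -> max=46
step 11: append 15 -> window=[46, 15] -> max=46
step 12: append 47 -> window=[15, 47] -> max=47
step 13: append 45 -> window=[47, 45] -> max=47
step 14: append 37 -> window=[45, 37] -> max=45

Answer: 31 31 10 33 54 54 40 40 46 46 47 47 45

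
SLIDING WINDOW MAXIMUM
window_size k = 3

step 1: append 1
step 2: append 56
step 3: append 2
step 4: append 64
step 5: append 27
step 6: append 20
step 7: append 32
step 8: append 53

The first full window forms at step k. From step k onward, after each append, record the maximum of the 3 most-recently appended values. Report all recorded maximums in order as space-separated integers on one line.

Answer: 56 64 64 64 32 53

Derivation:
step 1: append 1 -> window=[1] (not full yet)
step 2: append 56 -> window=[1, 56] (not full yet)
step 3: append 2 -> window=[1, 56, 2] -> max=56
step 4: append 64 -> window=[56, 2, 64] -> max=64
step 5: append 27 -> window=[2, 64, 27] -> max=64
step 6: append 20 -> window=[64, 27, 20] -> max=64
step 7: append 32 -> window=[27, 20, 32] -> max=32
step 8: append 53 -> window=[20, 32, 53] -> max=53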